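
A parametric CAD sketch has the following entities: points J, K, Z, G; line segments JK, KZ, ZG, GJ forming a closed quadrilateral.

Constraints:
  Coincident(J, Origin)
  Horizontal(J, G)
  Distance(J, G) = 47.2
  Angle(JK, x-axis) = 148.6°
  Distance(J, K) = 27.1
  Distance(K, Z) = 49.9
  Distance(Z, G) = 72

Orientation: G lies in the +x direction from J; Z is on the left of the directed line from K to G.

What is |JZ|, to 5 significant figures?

56.792

Checks: |KZ| = 49.90 ✓; |ZG| = 72.00 ✓.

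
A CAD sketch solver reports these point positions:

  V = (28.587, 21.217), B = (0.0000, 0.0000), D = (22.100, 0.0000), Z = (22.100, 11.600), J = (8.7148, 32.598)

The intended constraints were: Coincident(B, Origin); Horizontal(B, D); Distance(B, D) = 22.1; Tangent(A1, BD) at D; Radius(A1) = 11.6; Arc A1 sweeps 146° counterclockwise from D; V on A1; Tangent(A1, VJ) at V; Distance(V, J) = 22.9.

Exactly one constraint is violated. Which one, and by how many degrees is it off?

Tangent(A1, VJ) at V — off by 4.20°.

B = (0.00, 0.00) ✓; B.y = 0.00, D.y = 0.00 ✓; |BD| = 22.10 ✓; ∠(ZD, DB) = 90.00° ✓; |ZD| = 11.60 ✓; bearing(Z→V) − bearing(Z→D) = 146.0° ✓; |ZV| = 11.60 ✓; ∠(ZV, VJ) = 85.80° ✗; |VJ| = 22.90 ✓.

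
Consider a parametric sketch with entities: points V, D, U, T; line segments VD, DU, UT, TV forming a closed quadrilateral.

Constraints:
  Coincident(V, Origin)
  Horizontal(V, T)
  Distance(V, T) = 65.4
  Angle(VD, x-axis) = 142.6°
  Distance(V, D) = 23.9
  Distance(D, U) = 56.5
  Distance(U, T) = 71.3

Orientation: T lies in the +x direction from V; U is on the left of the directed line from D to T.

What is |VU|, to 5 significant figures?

58.773

Checks: |DU| = 56.50 ✓; |UT| = 71.30 ✓.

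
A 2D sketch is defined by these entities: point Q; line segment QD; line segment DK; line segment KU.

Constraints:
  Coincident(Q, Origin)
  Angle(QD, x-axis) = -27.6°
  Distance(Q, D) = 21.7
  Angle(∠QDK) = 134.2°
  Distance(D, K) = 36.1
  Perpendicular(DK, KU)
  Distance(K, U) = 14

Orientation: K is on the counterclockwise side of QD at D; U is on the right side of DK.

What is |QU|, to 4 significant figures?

59.14

Q is at the origin; QD runs at -27.6° with length 21.7, so D = 21.7·(cos -27.6°, sin -27.6°) = (19.23, -10.05). ∠QDK = 134.2°, so DK runs at -27.6° + (180° − 134.2°) = 18.20° from the x-axis; with |DK| = 36.1, K = D + 36.1·(cos 18.20°, sin 18.20°) = (53.52, 1.222). DK ⟂ KU; with |KU| = 14.0 on the right of DK, U = K + 14.0·(0.3123, -0.9500) = (57.90, -12.08). Then |QU| = |U − Q| = 59.14.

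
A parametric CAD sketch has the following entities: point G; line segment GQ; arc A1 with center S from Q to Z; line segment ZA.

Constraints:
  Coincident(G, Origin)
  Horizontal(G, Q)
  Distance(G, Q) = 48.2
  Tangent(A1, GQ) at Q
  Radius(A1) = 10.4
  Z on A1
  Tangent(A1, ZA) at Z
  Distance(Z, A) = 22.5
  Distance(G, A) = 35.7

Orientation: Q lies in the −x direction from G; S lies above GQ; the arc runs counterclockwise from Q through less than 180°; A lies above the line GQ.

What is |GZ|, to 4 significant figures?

39.83

G is at the origin; G and Q share the same y with |GQ| = 48.2 and Q on the −x side, so Q = (-48.20, 0.000). The tangent condition forces SQ to be normal to GQ, so S = Q + (0, 10.4) = (-48.20, 10.40). Since SZ ⟂ ZA (tangency), |SA| = √(10.4² + 22.5²) = 24.79 regardless of where Z sits on A1. So A lies on both circle(G, 35.7) and circle(S, 24.79); the above-GQ intersection is A = (-27.04, 23.31). Z is the foot of the tangent from A: Z = (-39.56, 4.614).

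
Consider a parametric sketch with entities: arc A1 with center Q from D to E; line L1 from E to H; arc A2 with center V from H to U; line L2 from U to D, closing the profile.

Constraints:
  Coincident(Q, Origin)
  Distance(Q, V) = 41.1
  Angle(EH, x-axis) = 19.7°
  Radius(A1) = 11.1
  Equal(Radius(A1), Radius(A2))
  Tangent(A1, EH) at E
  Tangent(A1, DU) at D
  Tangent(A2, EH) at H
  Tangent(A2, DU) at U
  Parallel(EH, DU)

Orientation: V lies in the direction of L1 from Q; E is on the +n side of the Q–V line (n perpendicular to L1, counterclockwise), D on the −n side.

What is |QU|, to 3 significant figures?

42.6

The slot axis is L1's direction at 19.7°, so u = (cos 19.7°, sin 19.7°) = (0.941, 0.337) and n = (−sin 19.7°, cos 19.7°) = (-0.337, 0.941). Q is at the origin and V lies 41.1 along u from Q, so V = 41.1·u = (38.7, 13.9). Tangency of A1 to both parallel lines with radius 11.1 puts E and D at Q ± 11.1·n: E = (-3.74, 10.5), D = (3.74, -10.5). Equal radii place H and U the same way about V: H = V + 11.1·n = (35.0, 24.3), U = V − 11.1·n = (42.4, 3.40). Then |QU| = |U − Q| = 42.6.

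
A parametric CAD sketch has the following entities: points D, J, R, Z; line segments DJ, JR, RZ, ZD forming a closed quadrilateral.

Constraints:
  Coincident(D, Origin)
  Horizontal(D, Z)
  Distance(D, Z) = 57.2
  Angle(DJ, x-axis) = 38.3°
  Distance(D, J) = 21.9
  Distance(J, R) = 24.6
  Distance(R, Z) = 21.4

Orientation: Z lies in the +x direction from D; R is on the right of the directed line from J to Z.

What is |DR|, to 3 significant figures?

36.0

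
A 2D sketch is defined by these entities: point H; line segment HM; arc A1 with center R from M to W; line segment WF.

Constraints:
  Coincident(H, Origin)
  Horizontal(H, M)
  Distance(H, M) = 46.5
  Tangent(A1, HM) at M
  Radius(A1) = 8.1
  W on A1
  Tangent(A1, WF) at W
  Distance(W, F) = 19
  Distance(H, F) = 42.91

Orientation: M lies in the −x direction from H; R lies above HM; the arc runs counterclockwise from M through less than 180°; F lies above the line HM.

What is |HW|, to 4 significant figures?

39.10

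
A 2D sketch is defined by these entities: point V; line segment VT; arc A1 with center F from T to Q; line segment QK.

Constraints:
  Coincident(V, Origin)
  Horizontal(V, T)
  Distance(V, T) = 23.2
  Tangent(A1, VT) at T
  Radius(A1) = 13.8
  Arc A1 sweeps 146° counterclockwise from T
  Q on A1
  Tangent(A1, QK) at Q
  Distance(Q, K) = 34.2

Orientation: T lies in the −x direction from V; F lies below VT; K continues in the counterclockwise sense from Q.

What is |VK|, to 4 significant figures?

44.44

V is at the origin; V and T share the same y with |VT| = 23.2 and T on the −x side, so T = (-23.20, 0.000). Tangency of A1 to VT means the radius FT is perpendicular to VT, so F = T + (0, -13.8) = (-23.20, -13.80). On A1, T sits at bearing 90° from F; a 146° counterclockwise sweep puts Q at bearing 236°, so Q = F + 13.8·(cos 236°, sin 236°) = (-30.92, -25.24). The tangent condition forces FQ to be normal to QK, so QK runs along (−sin 236°, cos 236°); with |QK| = 34.2, K = (-2.564, -44.37). Then |VK| = |K − V| = 44.44.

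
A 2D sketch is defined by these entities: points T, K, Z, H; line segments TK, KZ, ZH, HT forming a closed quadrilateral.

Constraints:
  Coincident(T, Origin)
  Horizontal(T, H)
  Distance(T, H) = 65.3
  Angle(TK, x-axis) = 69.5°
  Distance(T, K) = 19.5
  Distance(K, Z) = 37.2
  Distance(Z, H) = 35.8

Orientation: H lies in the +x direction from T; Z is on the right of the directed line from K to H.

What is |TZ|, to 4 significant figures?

32.54

Checks: |KZ| = 37.20 ✓; |ZH| = 35.80 ✓.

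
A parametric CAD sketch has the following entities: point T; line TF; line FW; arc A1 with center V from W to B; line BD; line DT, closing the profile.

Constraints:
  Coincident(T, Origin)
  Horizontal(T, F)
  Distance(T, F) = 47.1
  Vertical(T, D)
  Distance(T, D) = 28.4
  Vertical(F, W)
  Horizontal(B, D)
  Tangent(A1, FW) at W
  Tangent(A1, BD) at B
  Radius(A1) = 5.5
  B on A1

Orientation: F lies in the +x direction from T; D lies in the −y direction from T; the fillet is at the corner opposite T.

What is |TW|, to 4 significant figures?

52.37

T is at the origin; T and F share the same y with |TF| = 47.1 and F on the +x side, so F = (47.10, 0.000). TD is vertical with |TD| = 28.4 and D on the −y side, so D = (0.000, -28.40). The virtual corner opposite T is at (47.10, -28.40). Since A1 is tangent to FW there, VW ⟂ FW and since A1 is tangent to BD there, VB ⟂ BD, with radius 5.5, so the center V sits 5.5 in from both sides at V = (41.60, -22.90). That places the tangent points at W = (47.10, -22.90) on FW and B = (41.60, -28.40) on BD. Then |TW| = |W − T| = 52.37.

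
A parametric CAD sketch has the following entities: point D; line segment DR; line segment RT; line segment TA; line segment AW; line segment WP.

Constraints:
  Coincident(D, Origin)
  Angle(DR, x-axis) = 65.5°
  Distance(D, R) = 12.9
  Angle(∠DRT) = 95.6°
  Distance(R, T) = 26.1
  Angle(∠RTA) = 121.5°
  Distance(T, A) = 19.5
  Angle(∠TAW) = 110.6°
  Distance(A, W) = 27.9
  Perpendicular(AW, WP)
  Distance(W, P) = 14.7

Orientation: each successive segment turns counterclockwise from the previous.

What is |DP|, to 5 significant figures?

18.946

D is at the origin; DR runs at 65.5° with length 12.9, so R = (5.3495, 11.739). ∠DRT = 95.6° gives RT at 149.90° from the x-axis; with |RT| = 26.1, T = (-17.231, 24.828). ∠RTA = 121.5° gives TA at -151.60° from the x-axis; with |TA| = 19.5, A = (-34.384, 15.553). ∠TAW = 110.6° gives AW at -82.200° from the x-axis; with |AW| = 27.9, W = (-30.598, -12.089). The perpendicularity gives WP at right angles to AW, so WP runs at 7.8000°; with |WP| = 14.7, P = (-16.034, -10.094). Then |DP| = |P − D| = 18.946.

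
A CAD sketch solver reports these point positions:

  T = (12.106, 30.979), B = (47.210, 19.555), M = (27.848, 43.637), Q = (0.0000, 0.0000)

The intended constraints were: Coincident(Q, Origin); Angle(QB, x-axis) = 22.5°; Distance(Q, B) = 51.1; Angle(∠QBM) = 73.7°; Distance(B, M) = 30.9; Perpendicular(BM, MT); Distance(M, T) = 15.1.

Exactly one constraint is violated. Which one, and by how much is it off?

Distance(M, T) = 15.1 — off by 5.10.

Q = (0.00, 0.00) ✓; QB at 22.50° ✓; |QB| = 51.10 ✓; ∠QBM = 73.70° ✓; |BM| = 30.90 ✓; ∠(BM, MT) = 90.00° ✓; |MT| = 20.20 ✗.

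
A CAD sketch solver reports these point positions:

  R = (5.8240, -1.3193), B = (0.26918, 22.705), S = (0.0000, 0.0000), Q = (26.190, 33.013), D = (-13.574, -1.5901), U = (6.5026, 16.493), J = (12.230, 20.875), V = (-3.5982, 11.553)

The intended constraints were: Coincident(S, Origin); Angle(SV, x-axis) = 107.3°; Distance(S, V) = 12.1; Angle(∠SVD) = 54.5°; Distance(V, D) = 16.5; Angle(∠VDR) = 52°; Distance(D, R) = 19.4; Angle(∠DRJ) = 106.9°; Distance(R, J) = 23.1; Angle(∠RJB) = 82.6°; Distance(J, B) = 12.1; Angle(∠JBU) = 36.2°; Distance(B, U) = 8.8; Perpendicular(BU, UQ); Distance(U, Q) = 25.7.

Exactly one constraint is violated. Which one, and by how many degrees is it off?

Perpendicular(BU, UQ) — off by 5.10°.

S = (0.00, 0.00) ✓; SV at 107.3° ✓; |SV| = 12.10 ✓; ∠SVD = 54.50° ✓; |VD| = 16.50 ✓; ∠VDR = 52.00° ✓; |DR| = 19.40 ✓; ∠DRJ = 106.9° ✓; |RJ| = 23.10 ✓; ∠RJB = 82.60° ✓; |JB| = 12.10 ✓; ∠JBU = 36.20° ✓; |BU| = 8.800 ✓; ∠(BU, UQ) = 84.90° ✗; |UQ| = 25.70 ✓.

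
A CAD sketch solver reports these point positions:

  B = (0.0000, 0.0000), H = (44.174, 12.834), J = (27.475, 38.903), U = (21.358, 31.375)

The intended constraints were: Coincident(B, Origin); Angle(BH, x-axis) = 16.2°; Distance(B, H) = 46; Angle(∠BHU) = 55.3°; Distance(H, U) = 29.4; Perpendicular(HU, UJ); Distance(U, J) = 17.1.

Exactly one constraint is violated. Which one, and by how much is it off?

Distance(U, J) = 17.1 — off by 7.40.

B = (0.00, 0.00) ✓; BH at 16.20° ✓; |BH| = 46.00 ✓; ∠BHU = 55.30° ✓; |HU| = 29.40 ✓; ∠(HU, UJ) = 90.00° ✓; |UJ| = 9.700 ✗.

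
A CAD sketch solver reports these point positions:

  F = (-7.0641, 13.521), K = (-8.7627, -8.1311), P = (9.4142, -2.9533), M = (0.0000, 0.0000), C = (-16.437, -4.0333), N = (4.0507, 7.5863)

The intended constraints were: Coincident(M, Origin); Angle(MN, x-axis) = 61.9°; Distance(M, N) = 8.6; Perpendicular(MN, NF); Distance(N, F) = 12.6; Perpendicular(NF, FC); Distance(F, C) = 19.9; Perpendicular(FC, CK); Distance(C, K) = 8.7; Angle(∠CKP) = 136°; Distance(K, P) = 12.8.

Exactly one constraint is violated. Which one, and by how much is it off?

Distance(K, P) = 12.8 — off by 6.10.

M = (0.00, 0.00) ✓; MN at 61.90° ✓; |MN| = 8.600 ✓; ∠(MN, NF) = 90.00° ✓; |NF| = 12.60 ✓; ∠(NF, FC) = 90.00° ✓; |FC| = 19.90 ✓; ∠(FC, CK) = 90.00° ✓; |CK| = 8.700 ✓; ∠CKP = 136.0° ✓; |KP| = 18.90 ✗.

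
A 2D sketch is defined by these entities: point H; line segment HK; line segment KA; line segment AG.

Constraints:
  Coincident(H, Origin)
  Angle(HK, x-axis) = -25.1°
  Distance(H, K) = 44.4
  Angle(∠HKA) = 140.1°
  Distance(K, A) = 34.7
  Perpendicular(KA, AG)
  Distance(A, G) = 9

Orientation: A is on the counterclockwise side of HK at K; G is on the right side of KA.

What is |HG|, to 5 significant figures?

78.314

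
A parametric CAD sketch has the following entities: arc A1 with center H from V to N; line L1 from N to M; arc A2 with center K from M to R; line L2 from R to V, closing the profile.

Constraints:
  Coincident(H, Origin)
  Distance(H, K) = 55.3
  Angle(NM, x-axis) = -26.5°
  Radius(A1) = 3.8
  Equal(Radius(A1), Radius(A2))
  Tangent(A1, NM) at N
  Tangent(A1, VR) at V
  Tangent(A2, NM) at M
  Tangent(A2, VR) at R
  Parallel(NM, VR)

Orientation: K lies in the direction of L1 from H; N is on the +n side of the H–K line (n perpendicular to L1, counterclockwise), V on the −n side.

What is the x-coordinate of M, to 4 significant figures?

51.19

The slot axis is L1's direction at -26.5°, so u = (cos -26.5°, sin -26.5°) = (0.8949, -0.4462) and n = (−sin -26.5°, cos -26.5°) = (0.4462, 0.8949). H is at the origin and K lies 55.3 along u from H, so K = 55.3·u = (49.49, -24.67). Tangency of A1 to both parallel lines with radius 3.8 puts N and V at H ± 3.8·n: N = (1.696, 3.401), V = (-1.696, -3.401). Equal radii place M and R the same way about K: M = K + 3.8·n = (51.19, -21.27), R = K − 3.8·n = (47.79, -28.08). So M.x = 51.19.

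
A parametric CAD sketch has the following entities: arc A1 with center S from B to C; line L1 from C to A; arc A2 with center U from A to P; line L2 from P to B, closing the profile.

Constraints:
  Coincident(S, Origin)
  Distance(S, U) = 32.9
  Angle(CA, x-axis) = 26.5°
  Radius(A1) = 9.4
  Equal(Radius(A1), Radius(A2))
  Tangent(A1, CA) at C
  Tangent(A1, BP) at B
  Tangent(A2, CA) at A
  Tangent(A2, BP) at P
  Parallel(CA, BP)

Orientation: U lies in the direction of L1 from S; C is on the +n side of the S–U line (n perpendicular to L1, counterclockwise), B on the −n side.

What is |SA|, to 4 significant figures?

34.22

The slot axis is L1's direction at 26.5°, so u = (cos 26.5°, sin 26.5°) = (0.8949, 0.4462) and n = (−sin 26.5°, cos 26.5°) = (-0.4462, 0.8949). S is at the origin and U lies 32.9 along u from S, so U = 32.9·u = (29.44, 14.68). Tangency of A1 to both parallel lines with radius 9.4 puts C and B at S ± 9.4·n: C = (-4.194, 8.412), B = (4.194, -8.412). Equal radii place A and P the same way about U: A = U + 9.4·n = (25.25, 23.09), P = U − 9.4·n = (33.64, 6.268). Then |SA| = |A − S| = 34.22.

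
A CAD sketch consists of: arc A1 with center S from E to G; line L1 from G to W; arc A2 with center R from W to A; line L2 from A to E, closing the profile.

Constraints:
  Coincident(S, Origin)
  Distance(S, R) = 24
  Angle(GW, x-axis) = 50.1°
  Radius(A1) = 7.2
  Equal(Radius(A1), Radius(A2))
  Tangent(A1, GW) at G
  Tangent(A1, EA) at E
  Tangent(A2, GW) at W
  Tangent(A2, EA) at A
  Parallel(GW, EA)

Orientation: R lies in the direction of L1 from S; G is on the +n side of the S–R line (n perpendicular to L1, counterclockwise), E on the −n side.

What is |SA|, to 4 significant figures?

25.06

The slot axis is L1's direction at 50.1°, so u = (cos 50.1°, sin 50.1°) = (0.6414, 0.7672) and n = (−sin 50.1°, cos 50.1°) = (-0.7672, 0.6414). S is at the origin and R lies 24.0 along u from S, so R = 24.0·u = (15.39, 18.41). Tangency of A1 to both parallel lines with radius 7.2 puts G and E at S ± 7.2·n: G = (-5.524, 4.618), E = (5.524, -4.618). Equal radii place W and A the same way about R: W = R + 7.2·n = (9.871, 23.03), A = R − 7.2·n = (20.92, 13.79). Then |SA| = |A − S| = 25.06.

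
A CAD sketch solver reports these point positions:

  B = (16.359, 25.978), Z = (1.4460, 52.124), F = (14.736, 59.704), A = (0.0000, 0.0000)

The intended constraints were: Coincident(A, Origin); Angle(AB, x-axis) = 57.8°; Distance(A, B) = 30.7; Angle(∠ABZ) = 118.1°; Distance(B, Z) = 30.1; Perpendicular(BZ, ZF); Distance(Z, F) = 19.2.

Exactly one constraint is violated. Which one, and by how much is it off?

Distance(Z, F) = 19.2 — off by 3.90.

A = (0.00, 0.00) ✓; AB at 57.80° ✓; |AB| = 30.70 ✓; ∠ABZ = 118.1° ✓; |BZ| = 30.10 ✓; ∠(BZ, ZF) = 90.00° ✓; |ZF| = 15.30 ✗.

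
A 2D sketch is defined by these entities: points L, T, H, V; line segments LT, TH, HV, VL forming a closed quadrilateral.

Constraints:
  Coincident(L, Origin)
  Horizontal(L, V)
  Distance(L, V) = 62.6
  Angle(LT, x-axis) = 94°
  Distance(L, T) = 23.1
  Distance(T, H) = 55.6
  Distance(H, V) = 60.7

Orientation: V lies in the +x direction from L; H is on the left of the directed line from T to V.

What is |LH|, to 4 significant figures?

71.12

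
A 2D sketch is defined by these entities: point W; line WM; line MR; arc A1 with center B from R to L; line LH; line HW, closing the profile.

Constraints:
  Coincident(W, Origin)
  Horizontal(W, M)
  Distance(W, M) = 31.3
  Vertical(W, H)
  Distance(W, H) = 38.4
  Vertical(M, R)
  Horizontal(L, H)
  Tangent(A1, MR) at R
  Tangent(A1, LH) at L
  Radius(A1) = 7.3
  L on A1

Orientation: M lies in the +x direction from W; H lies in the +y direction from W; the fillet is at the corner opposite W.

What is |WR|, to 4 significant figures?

44.12

W is at the origin; WM is horizontal with |WM| = 31.3 and M on the +x side, so M = (31.30, 0.000). WH is vertical with |WH| = 38.4 and H on the +y side, so H = (0.000, 38.40). The virtual corner opposite W is at (31.30, 38.40). A1 meets MR tangentially, so BR is at right angles to MR and tangency of A1 to LH means the radius BL is perpendicular to LH, with radius 7.3, so the center B sits 7.3 in from both sides at B = (24.00, 31.10). That places the tangent points at R = (31.30, 31.10) on MR and L = (24.00, 38.40) on LH. Then |WR| = |R − W| = 44.12.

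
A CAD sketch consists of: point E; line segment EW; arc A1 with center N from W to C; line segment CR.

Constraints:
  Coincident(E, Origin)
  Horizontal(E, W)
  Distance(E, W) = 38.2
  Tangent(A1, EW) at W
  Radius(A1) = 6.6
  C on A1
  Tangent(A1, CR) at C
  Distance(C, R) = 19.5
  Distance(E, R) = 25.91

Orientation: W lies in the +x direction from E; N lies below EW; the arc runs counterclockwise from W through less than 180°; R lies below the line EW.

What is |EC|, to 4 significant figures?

33.44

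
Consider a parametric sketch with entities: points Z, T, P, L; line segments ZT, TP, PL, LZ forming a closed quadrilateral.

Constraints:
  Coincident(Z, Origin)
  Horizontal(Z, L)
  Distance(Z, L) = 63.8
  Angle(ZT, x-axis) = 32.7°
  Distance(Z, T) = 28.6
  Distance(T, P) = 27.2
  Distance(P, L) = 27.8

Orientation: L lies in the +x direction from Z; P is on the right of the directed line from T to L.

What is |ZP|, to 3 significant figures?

38.2

Z is at the origin; ZL is horizontal with |ZL| = 63.8 and L in +x, so L = (63.8, 0). ZT runs at 32.7° with |ZT| = 28.6, so T = (24.1, 15.5). P is determined by |TP| = 27.2 and |PL| = 27.8 together: it lies at the intersection of circle(T, 27.2) and circle(L, 27.8). With |TL| = 42.6, the foot of the radical line on TL is 20.9 from T and the perpendicular offset is √(27.2² − 20.9²) = 17.4. Taking the right-of-TL solution: P = (37.3, -8.33).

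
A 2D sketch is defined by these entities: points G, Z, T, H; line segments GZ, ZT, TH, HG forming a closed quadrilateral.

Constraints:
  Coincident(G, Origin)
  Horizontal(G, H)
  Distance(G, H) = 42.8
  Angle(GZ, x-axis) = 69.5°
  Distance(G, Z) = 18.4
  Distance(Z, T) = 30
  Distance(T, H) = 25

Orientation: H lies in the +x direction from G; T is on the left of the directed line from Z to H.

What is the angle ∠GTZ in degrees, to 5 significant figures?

20.925°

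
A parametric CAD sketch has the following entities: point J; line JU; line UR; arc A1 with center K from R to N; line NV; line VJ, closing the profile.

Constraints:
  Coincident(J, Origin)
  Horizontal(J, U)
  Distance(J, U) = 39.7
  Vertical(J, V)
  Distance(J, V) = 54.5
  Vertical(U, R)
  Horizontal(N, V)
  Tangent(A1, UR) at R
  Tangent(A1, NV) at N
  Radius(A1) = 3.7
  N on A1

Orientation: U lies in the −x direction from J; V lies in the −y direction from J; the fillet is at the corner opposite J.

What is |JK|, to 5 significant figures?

62.263

JV is vertical with |JV| = 54.5 and V on the −y side, so V = (0.0000, -54.500). The virtual corner opposite J is at (-39.700, -54.500). Tangency of A1 to UR means the radius KR is perpendicular to UR and A1 meets NV tangentially, so KN is at right angles to NV, with radius 3.7, so the center K sits 3.7 in from both sides at K = (-36.000, -50.800). Then |JK| = |K − J| = 62.263.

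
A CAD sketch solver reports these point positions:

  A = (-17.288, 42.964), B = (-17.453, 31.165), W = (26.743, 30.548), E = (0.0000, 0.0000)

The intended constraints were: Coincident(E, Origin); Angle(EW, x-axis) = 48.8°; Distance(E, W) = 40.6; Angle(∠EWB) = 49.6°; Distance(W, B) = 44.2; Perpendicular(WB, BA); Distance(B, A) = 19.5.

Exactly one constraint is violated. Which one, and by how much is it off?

Distance(B, A) = 19.5 — off by 7.70.

E = (0.00, 0.00) ✓; EW at 48.80° ✓; |EW| = 40.60 ✓; ∠EWB = 49.60° ✓; |WB| = 44.20 ✓; ∠(WB, BA) = 90.00° ✓; |BA| = 11.80 ✗.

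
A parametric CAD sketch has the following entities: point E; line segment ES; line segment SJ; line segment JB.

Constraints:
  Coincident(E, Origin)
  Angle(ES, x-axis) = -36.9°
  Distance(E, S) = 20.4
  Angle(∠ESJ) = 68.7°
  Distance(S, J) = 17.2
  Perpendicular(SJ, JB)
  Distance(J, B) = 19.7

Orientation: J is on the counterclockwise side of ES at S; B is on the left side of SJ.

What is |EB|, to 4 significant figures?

9.814

∠ESJ = 68.7°, so SJ runs at -36.9° + (180° − 68.7°) = 74.40° from the x-axis; with |SJ| = 17.2, J = S + 17.2·(cos 74.40°, sin 74.40°) = (20.94, 4.318). SJ ⟂ JB; with |JB| = 19.7 on the left of SJ, B = J + 19.7·(-0.9632, 0.2689) = (1.965, 9.616). Then |EB| = |B − E| = 9.814.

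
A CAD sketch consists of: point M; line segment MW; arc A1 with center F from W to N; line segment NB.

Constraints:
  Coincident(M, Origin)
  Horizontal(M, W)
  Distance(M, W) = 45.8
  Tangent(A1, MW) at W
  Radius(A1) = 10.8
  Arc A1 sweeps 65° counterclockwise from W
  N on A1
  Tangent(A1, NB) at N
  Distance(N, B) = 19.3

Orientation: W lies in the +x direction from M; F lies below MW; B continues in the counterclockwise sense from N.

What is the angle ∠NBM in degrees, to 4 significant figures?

74.58°

On A1, W sits at bearing 90° from F; a 65° counterclockwise sweep puts N at bearing 155°, so N = F + 10.8·(cos 155°, sin 155°) = (36.01, -6.236). The tangent condition forces FN to be normal to NB, so NB runs along (−sin 155°, cos 155°); with |NB| = 19.3, B = (27.86, -23.73). Then cos ∠NBM = BN·BM / (|BN||BM|), giving 74.58°.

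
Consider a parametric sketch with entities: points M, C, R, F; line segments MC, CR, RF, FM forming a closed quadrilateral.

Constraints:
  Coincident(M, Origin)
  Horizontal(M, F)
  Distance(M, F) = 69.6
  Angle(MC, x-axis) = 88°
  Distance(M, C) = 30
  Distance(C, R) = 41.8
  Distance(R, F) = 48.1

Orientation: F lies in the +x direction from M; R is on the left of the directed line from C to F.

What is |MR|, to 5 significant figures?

57.347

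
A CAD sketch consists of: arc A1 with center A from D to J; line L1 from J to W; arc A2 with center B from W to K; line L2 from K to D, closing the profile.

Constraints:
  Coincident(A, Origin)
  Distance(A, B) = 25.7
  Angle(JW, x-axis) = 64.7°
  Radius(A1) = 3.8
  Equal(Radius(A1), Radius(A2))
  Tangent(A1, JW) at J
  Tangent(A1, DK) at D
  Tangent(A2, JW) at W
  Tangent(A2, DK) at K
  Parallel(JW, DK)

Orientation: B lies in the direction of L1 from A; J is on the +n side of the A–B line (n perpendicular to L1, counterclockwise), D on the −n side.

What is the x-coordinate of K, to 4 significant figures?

14.42

The slot axis is L1's direction at 64.7°, so u = (cos 64.7°, sin 64.7°) = (0.4274, 0.9041) and n = (−sin 64.7°, cos 64.7°) = (-0.9041, 0.4274). A is at the origin and B lies 25.7 along u from A, so B = 25.7·u = (10.98, 23.23). Tangency of A1 to both parallel lines with radius 3.8 puts J and D at A ± 3.8·n: J = (-3.436, 1.624), D = (3.436, -1.624). Equal radii place W and K the same way about B: W = B + 3.8·n = (7.548, 24.86), K = B − 3.8·n = (14.42, 21.61). So K.x = 14.42.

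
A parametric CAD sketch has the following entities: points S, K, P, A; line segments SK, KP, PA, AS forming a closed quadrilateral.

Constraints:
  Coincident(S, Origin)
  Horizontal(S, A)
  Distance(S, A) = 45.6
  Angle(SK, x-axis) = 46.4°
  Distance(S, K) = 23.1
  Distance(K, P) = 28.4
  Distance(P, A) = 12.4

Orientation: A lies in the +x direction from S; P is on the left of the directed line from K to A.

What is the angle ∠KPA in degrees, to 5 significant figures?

106.48°

Checks: |KP| = 28.40 ✓; |PA| = 12.40 ✓.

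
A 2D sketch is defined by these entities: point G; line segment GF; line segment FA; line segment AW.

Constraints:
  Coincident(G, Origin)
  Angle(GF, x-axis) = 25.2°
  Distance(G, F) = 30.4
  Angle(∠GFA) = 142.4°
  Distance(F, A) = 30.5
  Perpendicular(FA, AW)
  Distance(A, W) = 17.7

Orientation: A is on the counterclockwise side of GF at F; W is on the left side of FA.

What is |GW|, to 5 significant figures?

54.592

G is at the origin; GF runs at 25.2° with length 30.4, so F = 30.4·(cos 25.2°, sin 25.2°) = (27.507, 12.944). ∠GFA = 142.4°, so FA runs at 25.2° + (180° − 142.4°) = 62.800° from the x-axis; with |FA| = 30.5, A = F + 30.5·(cos 62.800°, sin 62.800°) = (41.448, 40.071). FA is perpendicular to AW; with |AW| = 17.7 on the left of FA, W = A + 17.7·(-0.88942, 0.45710) = (25.706, 48.162). Then |GW| = |W − G| = 54.592.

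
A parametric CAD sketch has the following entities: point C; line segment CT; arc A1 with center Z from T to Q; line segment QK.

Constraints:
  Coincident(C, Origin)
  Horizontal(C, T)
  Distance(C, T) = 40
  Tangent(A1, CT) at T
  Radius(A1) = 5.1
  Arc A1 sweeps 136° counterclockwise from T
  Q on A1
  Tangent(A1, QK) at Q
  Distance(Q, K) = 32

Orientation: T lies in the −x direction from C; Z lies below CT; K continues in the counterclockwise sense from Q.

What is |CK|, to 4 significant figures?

37.18

C is at the origin; CT is horizontal with |CT| = 40.0 and T on the −x side, so T = (-40.00, 0.000). Since A1 is tangent to CT there, ZT ⟂ CT, so Z = T + (0, -5.1) = (-40.00, -5.100). On A1, T sits at bearing 90° from Z; a 136° counterclockwise sweep puts Q at bearing 226°, so Q = Z + 5.1·(cos 226°, sin 226°) = (-43.54, -8.769). The tangent condition forces ZQ to be normal to QK, so QK runs along (−sin 226°, cos 226°); with |QK| = 32.0, K = (-20.52, -31.00). Then |CK| = |K − C| = 37.18.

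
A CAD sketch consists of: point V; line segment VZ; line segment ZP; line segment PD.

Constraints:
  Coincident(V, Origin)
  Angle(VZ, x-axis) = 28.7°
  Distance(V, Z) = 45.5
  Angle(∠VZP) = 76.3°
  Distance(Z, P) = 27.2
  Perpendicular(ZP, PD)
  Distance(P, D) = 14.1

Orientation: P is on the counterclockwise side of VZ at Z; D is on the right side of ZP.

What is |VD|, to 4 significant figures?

60.57

∠VZP = 76.3°, so ZP runs at 28.7° + (180° − 76.3°) = 132.4° from the x-axis; with |ZP| = 27.2, P = Z + 27.2·(cos 132.4°, sin 132.4°) = (21.57, 41.94). ZP ⟂ PD; with |PD| = 14.1 on the right of ZP, D = P + 14.1·(0.7385, 0.6743) = (31.98, 51.44). Then |VD| = |D − V| = 60.57.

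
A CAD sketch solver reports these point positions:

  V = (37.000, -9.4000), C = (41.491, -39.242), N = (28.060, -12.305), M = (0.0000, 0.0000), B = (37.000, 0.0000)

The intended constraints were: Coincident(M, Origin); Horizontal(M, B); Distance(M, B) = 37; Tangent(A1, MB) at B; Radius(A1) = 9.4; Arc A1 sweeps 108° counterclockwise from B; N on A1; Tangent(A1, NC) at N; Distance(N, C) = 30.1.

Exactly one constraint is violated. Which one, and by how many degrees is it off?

Tangent(A1, NC) at N — off by 8.50°.

M = (0.00, 0.00) ✓; M.y = 0.00, B.y = 0.00 ✓; |MB| = 37.00 ✓; ∠(VB, BM) = 90.00° ✓; |VB| = 9.400 ✓; bearing(V→N) − bearing(V→B) = 108.0° ✓; |VN| = 9.400 ✓; ∠(VN, NC) = 81.50° ✗; |NC| = 30.10 ✓.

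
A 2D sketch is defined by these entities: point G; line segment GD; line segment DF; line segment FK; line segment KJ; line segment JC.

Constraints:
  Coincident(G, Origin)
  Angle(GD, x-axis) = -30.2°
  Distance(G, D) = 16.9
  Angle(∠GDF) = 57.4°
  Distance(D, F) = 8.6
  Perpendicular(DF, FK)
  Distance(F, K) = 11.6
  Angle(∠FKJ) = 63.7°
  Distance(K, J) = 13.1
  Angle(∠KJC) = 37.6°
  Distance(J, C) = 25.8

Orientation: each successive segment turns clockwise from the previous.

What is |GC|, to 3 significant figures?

18.8

G is at the origin; GD runs at -30.2° with length 16.9, so D = (14.6, -8.50). ∠GDF = 57.4° gives DF at -153° from the x-axis; with |DF| = 8.6, F = (6.96, -12.4). The perpendicularity gives FK at right angles to DF, so FK runs at 117°; with |FK| = 11.6, K = (1.65, -2.11). ∠FKJ = 63.7° gives KJ at 0.900° from the x-axis; with |KJ| = 13.1, J = (14.8, -1.91). ∠KJC = 37.6° gives JC at -141° from the x-axis; with |JC| = 25.8, C = (-5.44, -18.0). Then |GC| = |C − G| = 18.8.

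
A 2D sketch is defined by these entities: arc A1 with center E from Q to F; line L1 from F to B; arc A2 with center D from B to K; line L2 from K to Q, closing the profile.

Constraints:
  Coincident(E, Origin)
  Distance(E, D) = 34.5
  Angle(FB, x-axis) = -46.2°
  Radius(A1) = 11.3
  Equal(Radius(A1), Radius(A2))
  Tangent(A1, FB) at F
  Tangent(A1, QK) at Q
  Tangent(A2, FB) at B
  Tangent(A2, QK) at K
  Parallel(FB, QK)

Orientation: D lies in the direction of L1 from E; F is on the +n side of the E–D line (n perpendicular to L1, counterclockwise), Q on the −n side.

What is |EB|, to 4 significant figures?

36.30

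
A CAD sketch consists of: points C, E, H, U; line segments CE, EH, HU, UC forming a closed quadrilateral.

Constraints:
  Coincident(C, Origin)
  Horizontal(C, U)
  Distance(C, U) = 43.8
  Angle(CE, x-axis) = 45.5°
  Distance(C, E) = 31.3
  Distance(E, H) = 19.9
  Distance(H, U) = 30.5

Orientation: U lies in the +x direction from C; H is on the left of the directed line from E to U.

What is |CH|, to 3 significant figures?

50.3

C is at the origin; CU is horizontal with |CU| = 43.8 and U in +x, so U = (43.8, 0). CE runs at 45.5° with |CE| = 31.3, so E = (21.9, 22.3). H is determined by |EH| = 19.9 and |HU| = 30.5 together: it lies at the intersection of circle(E, 19.9) and circle(U, 30.5). With |EU| = 31.2, the foot of the radical line on EU is 7.07 from E and the perpendicular offset is √(19.9² − 7.07²) = 18.6. Taking the left-of-EU solution: H = (40.2, 30.3).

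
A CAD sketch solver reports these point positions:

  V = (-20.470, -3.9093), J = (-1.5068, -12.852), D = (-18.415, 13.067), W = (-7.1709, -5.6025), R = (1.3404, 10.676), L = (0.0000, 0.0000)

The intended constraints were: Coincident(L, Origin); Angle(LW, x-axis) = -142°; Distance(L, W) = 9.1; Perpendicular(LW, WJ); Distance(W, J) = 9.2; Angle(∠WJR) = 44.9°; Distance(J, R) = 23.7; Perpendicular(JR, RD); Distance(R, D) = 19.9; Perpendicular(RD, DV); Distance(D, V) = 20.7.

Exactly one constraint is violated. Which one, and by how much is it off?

Distance(D, V) = 20.7 — off by 3.60.

L = (0.00, 0.00) ✓; LW at -142.0° ✓; |LW| = 9.100 ✓; ∠(LW, WJ) = 90.00° ✓; |WJ| = 9.200 ✓; ∠WJR = 44.90° ✓; |JR| = 23.70 ✓; ∠(JR, RD) = 90.00° ✓; |RD| = 19.90 ✓; ∠(RD, DV) = 90.00° ✓; |DV| = 17.10 ✗.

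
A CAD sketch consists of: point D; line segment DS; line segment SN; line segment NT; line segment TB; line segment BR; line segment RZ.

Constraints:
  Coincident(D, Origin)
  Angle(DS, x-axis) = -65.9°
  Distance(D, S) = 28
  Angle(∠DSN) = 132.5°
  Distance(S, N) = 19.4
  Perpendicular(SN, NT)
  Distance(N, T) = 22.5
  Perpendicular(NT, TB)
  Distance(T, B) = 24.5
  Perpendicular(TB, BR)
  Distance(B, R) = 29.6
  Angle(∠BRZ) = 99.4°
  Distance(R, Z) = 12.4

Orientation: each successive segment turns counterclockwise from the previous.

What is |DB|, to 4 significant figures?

13.94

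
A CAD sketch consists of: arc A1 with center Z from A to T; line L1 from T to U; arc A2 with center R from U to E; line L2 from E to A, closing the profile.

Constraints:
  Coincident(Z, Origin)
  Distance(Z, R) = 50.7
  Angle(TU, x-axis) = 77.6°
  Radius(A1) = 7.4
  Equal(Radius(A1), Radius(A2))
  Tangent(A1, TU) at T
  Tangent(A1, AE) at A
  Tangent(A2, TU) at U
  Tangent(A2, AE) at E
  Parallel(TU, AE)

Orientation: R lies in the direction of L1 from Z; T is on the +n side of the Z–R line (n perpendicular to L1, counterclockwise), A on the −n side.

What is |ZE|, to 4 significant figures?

51.24

The slot axis is L1's direction at 77.6°, so u = (cos 77.6°, sin 77.6°) = (0.2147, 0.9767) and n = (−sin 77.6°, cos 77.6°) = (-0.9767, 0.2147). Z is at the origin and R lies 50.7 along u from Z, so R = 50.7·u = (10.89, 49.52). Tangency of A1 to both parallel lines with radius 7.4 puts T and A at Z ± 7.4·n: T = (-7.227, 1.589), A = (7.227, -1.589). Equal radii place U and E the same way about R: U = R + 7.4·n = (3.660, 51.11), E = R − 7.4·n = (18.11, 47.93). Then |ZE| = |E − Z| = 51.24.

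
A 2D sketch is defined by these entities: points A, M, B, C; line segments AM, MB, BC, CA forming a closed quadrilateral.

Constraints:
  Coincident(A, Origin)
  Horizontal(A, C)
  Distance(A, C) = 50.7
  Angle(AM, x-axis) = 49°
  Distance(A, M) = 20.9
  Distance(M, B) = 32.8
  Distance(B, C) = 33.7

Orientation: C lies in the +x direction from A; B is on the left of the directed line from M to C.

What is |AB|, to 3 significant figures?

53.1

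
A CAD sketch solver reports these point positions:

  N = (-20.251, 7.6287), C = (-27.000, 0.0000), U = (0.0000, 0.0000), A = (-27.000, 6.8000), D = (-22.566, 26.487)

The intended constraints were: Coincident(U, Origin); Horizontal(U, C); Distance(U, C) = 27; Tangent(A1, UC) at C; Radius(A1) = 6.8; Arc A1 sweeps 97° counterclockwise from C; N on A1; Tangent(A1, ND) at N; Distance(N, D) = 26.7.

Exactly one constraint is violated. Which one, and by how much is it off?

Distance(N, D) = 26.7 — off by 7.70.

U = (0.00, 0.00) ✓; U.y = 0.00, C.y = 0.00 ✓; |UC| = 27.00 ✓; ∠(AC, CU) = 90.00° ✓; |AC| = 6.800 ✓; bearing(A→N) − bearing(A→C) = 97.00° ✓; |AN| = 6.800 ✓; ∠(AN, ND) = 90.00° ✓; |ND| = 19.00 ✗.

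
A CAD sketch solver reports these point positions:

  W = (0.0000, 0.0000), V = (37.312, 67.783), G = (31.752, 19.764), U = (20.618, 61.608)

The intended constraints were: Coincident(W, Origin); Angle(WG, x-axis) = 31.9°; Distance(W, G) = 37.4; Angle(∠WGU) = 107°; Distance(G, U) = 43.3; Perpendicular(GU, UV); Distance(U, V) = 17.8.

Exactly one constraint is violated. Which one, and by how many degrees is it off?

Perpendicular(GU, UV) — off by 5.40°.

W = (0.00, 0.00) ✓; WG at 31.90° ✓; |WG| = 37.40 ✓; ∠WGU = 107.0° ✓; |GU| = 43.30 ✓; ∠(GU, UV) = 84.60° ✗; |UV| = 17.80 ✓.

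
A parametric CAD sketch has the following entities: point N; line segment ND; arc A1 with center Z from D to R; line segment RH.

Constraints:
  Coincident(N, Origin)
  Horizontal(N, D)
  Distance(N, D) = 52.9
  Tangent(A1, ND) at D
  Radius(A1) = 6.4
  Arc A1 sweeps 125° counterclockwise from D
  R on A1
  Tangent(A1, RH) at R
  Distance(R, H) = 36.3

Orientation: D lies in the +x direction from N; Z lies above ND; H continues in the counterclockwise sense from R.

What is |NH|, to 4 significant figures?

54.57

N is at the origin; ND is horizontal with |ND| = 52.9 and D on the +x side, so D = (52.90, 0.000). Since A1 is tangent to ND there, ZD ⟂ ND, so Z = D + (0, 6.4) = (52.90, 6.400). On A1, D sits at bearing -90° from Z; a 125° counterclockwise sweep puts R at bearing 35°, so R = Z + 6.4·(cos 35°, sin 35°) = (58.14, 10.07). Tangency of A1 to RH means the radius ZR is perpendicular to RH, so RH runs along (−sin 35°, cos 35°); with |RH| = 36.3, H = (37.32, 39.81). Then |NH| = |H − N| = 54.57.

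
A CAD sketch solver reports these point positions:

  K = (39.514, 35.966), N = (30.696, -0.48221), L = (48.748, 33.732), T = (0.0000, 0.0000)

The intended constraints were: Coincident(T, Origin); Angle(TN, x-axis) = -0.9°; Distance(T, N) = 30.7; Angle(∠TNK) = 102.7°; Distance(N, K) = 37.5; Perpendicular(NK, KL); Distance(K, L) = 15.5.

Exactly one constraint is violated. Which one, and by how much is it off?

Distance(K, L) = 15.5 — off by 6.00.

T = (0.00, 0.00) ✓; TN at -0.9000° ✓; |TN| = 30.70 ✓; ∠TNK = 102.7° ✓; |NK| = 37.50 ✓; ∠(NK, KL) = 90.00° ✓; |KL| = 9.500 ✗.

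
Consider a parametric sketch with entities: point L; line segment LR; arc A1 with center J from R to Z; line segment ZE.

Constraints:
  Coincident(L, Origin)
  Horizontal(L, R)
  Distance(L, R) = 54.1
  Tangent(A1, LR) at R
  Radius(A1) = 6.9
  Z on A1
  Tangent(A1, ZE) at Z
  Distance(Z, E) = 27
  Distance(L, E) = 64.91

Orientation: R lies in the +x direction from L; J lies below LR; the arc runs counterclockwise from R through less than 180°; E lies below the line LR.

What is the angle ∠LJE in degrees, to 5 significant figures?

98.747°

L is at the origin; L and R share the same y with |LR| = 54.1 and R on the +x side, so R = (54.100, 0.0000). The tangent condition forces JR to be normal to LR, so J = R + (0, -6.9) = (54.100, -6.9000). Since JZ ⟂ ZE (tangency), |JE| = √(6.9² + 27.0²) = 27.868 regardless of where Z sits on A1. So E lies on both circle(L, 64.91) and circle(J, 27.868); the below-LR intersection is E = (54.819, -34.758). Z is the foot of the tangent from E: Z = (47.461, -8.7804).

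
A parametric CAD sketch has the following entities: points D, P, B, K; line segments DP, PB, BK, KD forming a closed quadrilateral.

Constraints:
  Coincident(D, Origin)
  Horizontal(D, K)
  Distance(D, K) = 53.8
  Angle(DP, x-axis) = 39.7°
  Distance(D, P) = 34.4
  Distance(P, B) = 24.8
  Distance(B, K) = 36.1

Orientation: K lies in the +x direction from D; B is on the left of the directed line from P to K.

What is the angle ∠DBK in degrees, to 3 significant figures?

63.5°

D is at the origin; DK is horizontal with |DK| = 53.8 and K in +x, so K = (53.8, 0). DP runs at 39.7° with |DP| = 34.4, so P = (26.5, 22.0). B is determined by |PB| = 24.8 and |BK| = 36.1 together: it lies at the intersection of circle(P, 24.8) and circle(K, 36.1). With |PK| = 35.1, the foot of the radical line on PK is 7.72 from P and the perpendicular offset is √(24.8² − 7.72²) = 23.6. Taking the left-of-PK solution: B = (47.3, 35.5).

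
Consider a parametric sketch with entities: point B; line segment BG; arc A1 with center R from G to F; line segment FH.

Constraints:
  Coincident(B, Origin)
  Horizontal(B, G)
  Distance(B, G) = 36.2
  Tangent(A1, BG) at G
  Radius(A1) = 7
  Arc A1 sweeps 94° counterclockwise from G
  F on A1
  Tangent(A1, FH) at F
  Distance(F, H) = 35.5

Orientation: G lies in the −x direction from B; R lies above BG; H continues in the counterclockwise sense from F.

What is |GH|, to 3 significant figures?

43.1

B is at the origin; B and G share the same y with |BG| = 36.2 and G on the −x side, so G = (-36.2, 0.00). Tangency of A1 to BG means the radius RG is perpendicular to BG, so R = G + (0, 7) = (-36.2, 7.00). On A1, G sits at bearing -90° from R; a 94° counterclockwise sweep puts F at bearing 4°, so F = R + 7.0·(cos 4°, sin 4°) = (-29.2, 7.49). A1 meets FH tangentially, so RF is at right angles to FH, so FH runs along (−sin 4°, cos 4°); with |FH| = 35.5, H = (-31.7, 42.9). Then |GH| = |H − G| = 43.1.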